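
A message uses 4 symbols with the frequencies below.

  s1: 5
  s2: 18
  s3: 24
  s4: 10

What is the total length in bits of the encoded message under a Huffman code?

105

Merge the two smallest weights repeatedly:
s1(5) + s4(10) → 15
15 + s2(18) → 33
s3(24) + 33 → 57
Each symbol's bit-cost is frequency × depth; summing gives 105 bits (equivalently 15 + 33 + 57).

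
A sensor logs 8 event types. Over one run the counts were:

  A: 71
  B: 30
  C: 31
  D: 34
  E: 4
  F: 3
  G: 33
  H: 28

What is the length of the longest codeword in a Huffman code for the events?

4

Merge the two lowest-weight nodes at each step:
merge F(3) and E(4): 7
merge 7 and H(28): 35
merge B(30) and C(31): 61
merge G(33) and D(34): 67
merge 35 and 61: 96
merge 67 and A(71): 138
merge 96 and 138: 234
The first pair merged (F, E) ends up deepest, at depth 4.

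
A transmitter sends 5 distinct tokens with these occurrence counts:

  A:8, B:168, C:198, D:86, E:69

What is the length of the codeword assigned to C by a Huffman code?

Build the tree from the bottom:
A(8) + E(69) → 77
77 + D(86) → 163
163 + B(168) → 331
C(198) + 331 → 529
C is merged only at the final step, so code length = 1.

1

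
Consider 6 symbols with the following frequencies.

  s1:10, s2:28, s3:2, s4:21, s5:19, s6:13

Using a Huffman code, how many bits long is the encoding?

223

Build the Huffman tree bottom-up:
combine s3(2), s1(10) → 12
combine 12, s6(13) → 25
combine s5(19), s4(21) → 40
combine 25, s2(28) → 53
combine 40, 53 → 93
Each symbol's bit-cost is frequency × depth; summing gives 223 bits (equivalently 12 + 25 + 40 + 53 + 93).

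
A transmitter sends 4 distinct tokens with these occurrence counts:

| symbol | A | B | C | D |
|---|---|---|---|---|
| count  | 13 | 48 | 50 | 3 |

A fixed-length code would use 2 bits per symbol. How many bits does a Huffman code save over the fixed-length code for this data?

34

Fixed-length: 2 bits × 114 symbols = 228 bits.
Huffman merges:
combine D(3), A(13) → 16
combine 16, B(48) → 64
combine C(50), 64 → 114
Huffman total = 16 + 64 + 114 = 194 bits.
Saving = 228 − 194 = 34 bits.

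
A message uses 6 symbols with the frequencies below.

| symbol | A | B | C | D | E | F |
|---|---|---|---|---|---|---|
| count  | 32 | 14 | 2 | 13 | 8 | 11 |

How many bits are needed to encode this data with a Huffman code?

Merge the two smallest weights repeatedly:
combine C(2), E(8) → 10
combine 10, F(11) → 21
combine D(13), B(14) → 27
combine 21, 27 → 48
combine A(32), 48 → 80
The encoded length is the sum of every internal node's weight: 10 + 21 + 27 + 48 + 80 = 186 bits.

186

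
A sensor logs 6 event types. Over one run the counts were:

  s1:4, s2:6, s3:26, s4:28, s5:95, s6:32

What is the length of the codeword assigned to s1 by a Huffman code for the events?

Build the tree from the bottom:
merge s1(4) and s2(6): 10
merge 10 and s3(26): 36
merge s4(28) and s6(32): 60
merge 36 and 60: 96
merge s5(95) and 96: 191
The subtree containing s1 is merged 4 times, so code length = 4.

4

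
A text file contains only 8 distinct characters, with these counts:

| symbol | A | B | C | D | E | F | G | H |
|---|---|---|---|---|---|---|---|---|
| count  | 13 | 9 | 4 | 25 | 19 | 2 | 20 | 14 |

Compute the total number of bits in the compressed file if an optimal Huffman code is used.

294

Build the Huffman tree bottom-up:
F(2) + C(4) → 6
6 + B(9) → 15
A(13) + H(14) → 27
15 + E(19) → 34
G(20) + D(25) → 45
27 + 34 → 61
45 + 61 → 106
The encoded length is the sum of every internal node's weight: 6 + 15 + 27 + 34 + 45 + 61 + 106 = 294 bits.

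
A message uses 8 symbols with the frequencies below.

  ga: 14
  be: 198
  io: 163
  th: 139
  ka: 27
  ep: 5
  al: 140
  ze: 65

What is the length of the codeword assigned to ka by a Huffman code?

Repeatedly merge the two smallest:
combine ep(5), ga(14) → 19
combine 19, ka(27) → 46
combine 46, ze(65) → 111
combine 111, th(139) → 250
combine al(140), io(163) → 303
combine be(198), 250 → 448
combine 303, 448 → 751
ka's leaf is at depth 5, giving a 5-bit codeword.

5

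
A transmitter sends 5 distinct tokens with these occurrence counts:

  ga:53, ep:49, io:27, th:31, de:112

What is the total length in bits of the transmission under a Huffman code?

592

Merge the two smallest weights repeatedly:
combine io(27), th(31) → 58
combine ep(49), ga(53) → 102
combine 58, 102 → 160
combine de(112), 160 → 272
The encoded length is the sum of every internal node's weight: 58 + 102 + 160 + 272 = 592 bits.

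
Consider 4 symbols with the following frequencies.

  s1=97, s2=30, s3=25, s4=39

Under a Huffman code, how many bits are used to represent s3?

3

Repeatedly merge the two smallest:
combine s3(25), s2(30) → 55
combine s4(39), 55 → 94
combine 94, s1(97) → 191
The subtree containing s3 is merged 3 times, so code length = 3.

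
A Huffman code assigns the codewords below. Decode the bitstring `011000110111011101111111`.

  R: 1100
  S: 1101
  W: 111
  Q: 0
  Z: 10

Read left to right; each codeword is recognised as soon as it completes (prefix code):
  0→Q | 1100→R | 0→Q | 1101→S | 1101→S | 1101→S | 111→W | 111→W
Decoded message: QRQSSSWW

QRQSSSWW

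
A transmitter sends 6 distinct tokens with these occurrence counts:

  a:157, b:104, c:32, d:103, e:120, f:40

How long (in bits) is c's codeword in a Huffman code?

4

Build the tree from the bottom:
combine c(32), f(40) → 72
combine 72, d(103) → 175
combine b(104), e(120) → 224
combine a(157), 175 → 332
combine 224, 332 → 556
The subtree containing c is merged 4 times, so code length = 4.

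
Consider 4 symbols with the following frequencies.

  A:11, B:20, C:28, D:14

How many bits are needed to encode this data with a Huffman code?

Merge the two smallest weights repeatedly:
A(11) + D(14) → 25
B(20) + 25 → 45
C(28) + 45 → 73
The encoded length is the sum of every internal node's weight: 25 + 45 + 73 = 143 bits.

143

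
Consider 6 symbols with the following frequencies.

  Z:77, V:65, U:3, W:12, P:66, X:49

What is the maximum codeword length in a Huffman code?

4

Merge the two lowest-weight nodes at each step:
U(3) + W(12) → 15
15 + X(49) → 64
64 + V(65) → 129
P(66) + Z(77) → 143
129 + 143 → 272
The rarest symbols sit at the bottom; the longest codeword is 4 bits.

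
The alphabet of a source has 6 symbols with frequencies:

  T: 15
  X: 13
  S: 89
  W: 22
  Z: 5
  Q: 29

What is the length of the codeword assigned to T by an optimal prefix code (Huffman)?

Huffman merges, smallest pair first:
Z(5) + X(13) → 18
T(15) + 18 → 33
W(22) + Q(29) → 51
33 + 51 → 84
84 + S(89) → 173
The subtree containing T is merged 3 times, so code length = 3.

3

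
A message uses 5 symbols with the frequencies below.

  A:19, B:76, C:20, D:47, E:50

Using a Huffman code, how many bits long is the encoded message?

463

Merge the two smallest weights repeatedly:
A(19) + C(20) → 39
39 + D(47) → 86
E(50) + B(76) → 126
86 + 126 → 212
The encoded length is the sum of every internal node's weight: 39 + 86 + 126 + 212 = 463 bits.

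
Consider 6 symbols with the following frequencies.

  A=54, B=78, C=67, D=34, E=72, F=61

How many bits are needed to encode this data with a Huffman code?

Greedily combine the two least-frequent nodes:
merge D(34) and A(54): 88
merge F(61) and C(67): 128
merge E(72) and B(78): 150
merge 88 and 128: 216
merge 150 and 216: 366
The encoded length is the sum of every internal node's weight: 88 + 128 + 150 + 216 + 366 = 948 bits.

948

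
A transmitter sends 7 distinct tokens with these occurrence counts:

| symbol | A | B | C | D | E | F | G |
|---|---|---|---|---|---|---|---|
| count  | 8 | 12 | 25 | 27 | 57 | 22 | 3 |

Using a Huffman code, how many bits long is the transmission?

382

Build the Huffman tree bottom-up:
combine G(3), A(8) → 11
combine 11, B(12) → 23
combine F(22), 23 → 45
combine C(25), D(27) → 52
combine 45, 52 → 97
combine E(57), 97 → 154
Each symbol's bit-cost is frequency × depth; summing gives 382 bits (equivalently 11 + 23 + 45 + 52 + 97 + 154).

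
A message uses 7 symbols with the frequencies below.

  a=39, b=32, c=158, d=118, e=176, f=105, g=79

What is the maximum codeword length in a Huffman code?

Merge the two lowest-weight nodes at each step:
merge b(32) and a(39): 71
merge 71 and g(79): 150
merge f(105) and d(118): 223
merge 150 and c(158): 308
merge e(176) and 223: 399
merge 308 and 399: 707
Maximum depth reached is 4.

4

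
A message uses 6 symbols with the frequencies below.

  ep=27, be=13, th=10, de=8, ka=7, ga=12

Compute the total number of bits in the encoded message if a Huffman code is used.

191

Greedily combine the two least-frequent nodes:
ka(7) + de(8) → 15
th(10) + ga(12) → 22
be(13) + 15 → 28
22 + ep(27) → 49
28 + 49 → 77
The encoded length is the sum of every internal node's weight: 15 + 22 + 28 + 49 + 77 = 191 bits.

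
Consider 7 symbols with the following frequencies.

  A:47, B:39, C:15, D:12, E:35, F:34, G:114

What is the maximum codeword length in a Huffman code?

Merge the two lowest-weight nodes at each step:
merge D(12) and C(15): 27
merge 27 and F(34): 61
merge E(35) and B(39): 74
merge A(47) and 61: 108
merge 74 and 108: 182
merge G(114) and 182: 296
The rarest symbols sit at the bottom; the longest codeword is 5 bits.

5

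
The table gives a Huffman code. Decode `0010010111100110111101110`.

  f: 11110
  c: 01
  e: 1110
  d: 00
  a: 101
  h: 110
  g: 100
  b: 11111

Read left to right; each codeword is recognised as soon as it completes (prefix code):
  00→d | 100→g | 101→a | 1110→e | 01→c | 101→a | 1110→e | 1110→e
Decoded message: dgaecaee

dgaecaee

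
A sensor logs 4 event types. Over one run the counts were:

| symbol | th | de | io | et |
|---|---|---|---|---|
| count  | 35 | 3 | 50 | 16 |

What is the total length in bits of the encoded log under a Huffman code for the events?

Merge the two smallest weights repeatedly:
merge de(3) and et(16): 19
merge 19 and th(35): 54
merge io(50) and 54: 104
The encoded length is the sum of every internal node's weight: 19 + 54 + 104 = 177 bits.

177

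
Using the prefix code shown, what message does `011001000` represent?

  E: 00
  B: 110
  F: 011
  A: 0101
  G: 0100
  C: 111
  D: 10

FEDE

Read left to right; each codeword is recognised as soon as it completes (prefix code):
  011→F | 00→E | 10→D | 00→E
Decoded message: FEDE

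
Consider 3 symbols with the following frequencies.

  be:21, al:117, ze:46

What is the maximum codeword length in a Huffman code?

Merge the two lowest-weight nodes at each step:
merge be(21) and ze(46): 67
merge 67 and al(117): 184
The rarest symbols sit at the bottom; the longest codeword is 2 bits.

2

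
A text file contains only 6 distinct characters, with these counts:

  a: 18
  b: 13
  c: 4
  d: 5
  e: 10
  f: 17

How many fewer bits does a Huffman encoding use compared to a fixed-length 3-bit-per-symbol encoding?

39

Fixed-length: 3 bits × 67 symbols = 201 bits.
Huffman merges:
merge c(4) and d(5): 9
merge 9 and e(10): 19
merge b(13) and f(17): 30
merge a(18) and 19: 37
merge 30 and 37: 67
Huffman total = 9 + 19 + 30 + 37 + 67 = 162 bits.
Saving = 201 − 162 = 39 bits.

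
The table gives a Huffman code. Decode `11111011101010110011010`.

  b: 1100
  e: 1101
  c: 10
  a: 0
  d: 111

deeacbea

Read left to right; each codeword is recognised as soon as it completes (prefix code):
  111→d | 1101→e | 1101→e | 0→a | 10→c | 1100→b | 1101→e | 0→a
Decoded message: deeacbea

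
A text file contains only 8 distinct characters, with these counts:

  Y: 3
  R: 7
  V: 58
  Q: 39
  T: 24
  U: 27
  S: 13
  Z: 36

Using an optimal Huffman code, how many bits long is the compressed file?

557

Build the Huffman tree bottom-up:
Y(3) + R(7) → 10
10 + S(13) → 23
23 + T(24) → 47
U(27) + Z(36) → 63
Q(39) + 47 → 86
V(58) + 63 → 121
86 + 121 → 207
Each symbol's bit-cost is frequency × depth; summing gives 557 bits (equivalently 10 + 23 + 47 + 63 + 86 + 121 + 207).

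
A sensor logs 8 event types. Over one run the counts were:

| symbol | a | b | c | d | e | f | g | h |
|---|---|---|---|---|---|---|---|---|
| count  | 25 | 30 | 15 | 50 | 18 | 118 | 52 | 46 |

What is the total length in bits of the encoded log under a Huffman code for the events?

Merge the two smallest weights repeatedly:
merge c(15) and e(18): 33
merge a(25) and b(30): 55
merge 33 and h(46): 79
merge d(50) and g(52): 102
merge 55 and 79: 134
merge 102 and f(118): 220
merge 134 and 220: 354
Each symbol's bit-cost is frequency × depth; summing gives 977 bits (equivalently 33 + 55 + 79 + 102 + 134 + 220 + 354).

977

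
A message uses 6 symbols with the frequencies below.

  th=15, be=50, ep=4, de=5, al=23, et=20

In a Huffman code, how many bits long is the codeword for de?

Huffman merges, smallest pair first:
merge ep(4) and de(5): 9
merge 9 and th(15): 24
merge et(20) and al(23): 43
merge 24 and 43: 67
merge be(50) and 67: 117
de sits 4 levels below the root, so its codeword is 4 bits.

4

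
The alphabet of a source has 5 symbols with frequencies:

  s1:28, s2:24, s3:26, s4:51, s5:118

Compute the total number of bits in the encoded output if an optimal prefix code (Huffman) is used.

504

Greedily combine the two least-frequent nodes:
merge s2(24) and s3(26): 50
merge s1(28) and 50: 78
merge s4(51) and 78: 129
merge s5(118) and 129: 247
Each symbol's bit-cost is frequency × depth; summing gives 504 bits (equivalently 50 + 78 + 129 + 247).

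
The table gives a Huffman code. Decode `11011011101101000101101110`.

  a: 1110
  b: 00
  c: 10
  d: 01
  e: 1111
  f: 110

ffafcbcfa

Read left to right; each codeword is recognised as soon as it completes (prefix code):
  110→f | 110→f | 1110→a | 110→f | 10→c | 00→b | 10→c | 110→f | 1110→a
Decoded message: ffafcbcfa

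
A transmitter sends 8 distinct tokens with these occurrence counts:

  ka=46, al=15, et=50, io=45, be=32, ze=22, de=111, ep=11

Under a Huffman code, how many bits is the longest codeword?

5

Merge the two lowest-weight nodes at each step:
merge ep(11) and al(15): 26
merge ze(22) and 26: 48
merge be(32) and io(45): 77
merge ka(46) and 48: 94
merge et(50) and 77: 127
merge 94 and de(111): 205
merge 127 and 205: 332
The rarest symbols sit at the bottom; the longest codeword is 5 bits.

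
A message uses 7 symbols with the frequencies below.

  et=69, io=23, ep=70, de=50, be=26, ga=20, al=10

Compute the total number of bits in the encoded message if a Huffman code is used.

Build the Huffman tree bottom-up:
combine al(10), ga(20) → 30
combine io(23), be(26) → 49
combine 30, 49 → 79
combine de(50), et(69) → 119
combine ep(70), 79 → 149
combine 119, 149 → 268
Total encoded bits = sum of merged weights = 30 + 49 + 79 + 119 + 149 + 268 = 694.

694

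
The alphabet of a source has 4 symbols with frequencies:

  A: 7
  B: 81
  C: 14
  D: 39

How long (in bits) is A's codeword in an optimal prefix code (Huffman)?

3

Repeatedly merge the two smallest:
combine A(7), C(14) → 21
combine 21, D(39) → 60
combine 60, B(81) → 141
A sits 3 levels below the root, so its codeword is 3 bits.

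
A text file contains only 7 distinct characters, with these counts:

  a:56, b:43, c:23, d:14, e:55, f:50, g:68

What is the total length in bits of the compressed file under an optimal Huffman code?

840

Build the Huffman tree bottom-up:
merge d(14) and c(23): 37
merge 37 and b(43): 80
merge f(50) and e(55): 105
merge a(56) and g(68): 124
merge 80 and 105: 185
merge 124 and 185: 309
Total encoded bits = sum of merged weights = 37 + 80 + 105 + 124 + 185 + 309 = 840.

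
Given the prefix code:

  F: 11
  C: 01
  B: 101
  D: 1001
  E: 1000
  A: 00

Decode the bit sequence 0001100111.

Read left to right; each codeword is recognised as soon as it completes (prefix code):
  00→A | 01→C | 1001→D | 11→F
Decoded message: ACDF

ACDF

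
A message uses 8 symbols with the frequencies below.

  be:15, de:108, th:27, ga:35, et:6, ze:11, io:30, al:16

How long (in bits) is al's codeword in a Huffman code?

Build the tree from the bottom:
et(6) + ze(11) → 17
be(15) + al(16) → 31
17 + th(27) → 44
io(30) + 31 → 61
ga(35) + 44 → 79
61 + 79 → 140
de(108) + 140 → 248
al sits 4 levels below the root, so its codeword is 4 bits.

4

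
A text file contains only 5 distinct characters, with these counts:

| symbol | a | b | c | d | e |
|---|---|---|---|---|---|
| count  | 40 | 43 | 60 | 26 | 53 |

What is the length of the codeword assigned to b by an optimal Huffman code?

Repeatedly merge the two smallest:
merge d(26) and a(40): 66
merge b(43) and e(53): 96
merge c(60) and 66: 126
merge 96 and 126: 222
b's leaf is at depth 2, giving a 2-bit codeword.

2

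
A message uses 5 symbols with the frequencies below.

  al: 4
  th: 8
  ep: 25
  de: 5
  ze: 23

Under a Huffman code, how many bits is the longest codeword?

Merge the two lowest-weight nodes at each step:
merge al(4) and de(5): 9
merge th(8) and 9: 17
merge 17 and ze(23): 40
merge ep(25) and 40: 65
Maximum depth reached is 4.

4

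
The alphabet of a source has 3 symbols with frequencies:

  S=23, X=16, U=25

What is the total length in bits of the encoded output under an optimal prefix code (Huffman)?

Merge the two smallest weights repeatedly:
merge X(16) and S(23): 39
merge U(25) and 39: 64
Each symbol's bit-cost is frequency × depth; summing gives 103 bits (equivalently 39 + 64).

103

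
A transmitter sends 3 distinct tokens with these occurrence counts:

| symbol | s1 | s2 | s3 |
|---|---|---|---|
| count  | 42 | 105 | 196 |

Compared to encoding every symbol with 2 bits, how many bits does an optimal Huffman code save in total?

Fixed-length: 2 bits × 343 symbols = 686 bits.
Huffman merges:
s1(42) + s2(105) → 147
147 + s3(196) → 343
Huffman total = 147 + 343 = 490 bits.
Saving = 686 − 490 = 196 bits.

196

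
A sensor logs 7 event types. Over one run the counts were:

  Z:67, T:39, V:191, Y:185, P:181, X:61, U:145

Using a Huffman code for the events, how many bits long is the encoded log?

Build the Huffman tree bottom-up:
merge T(39) and X(61): 100
merge Z(67) and 100: 167
merge U(145) and 167: 312
merge P(181) and Y(185): 366
merge V(191) and 312: 503
merge 366 and 503: 869
Total encoded bits = sum of merged weights = 100 + 167 + 312 + 366 + 503 + 869 = 2317.

2317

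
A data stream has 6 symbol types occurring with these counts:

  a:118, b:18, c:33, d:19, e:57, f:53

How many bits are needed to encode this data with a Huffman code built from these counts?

Merge the two smallest weights repeatedly:
b(18) + d(19) → 37
c(33) + 37 → 70
f(53) + e(57) → 110
70 + 110 → 180
a(118) + 180 → 298
Total encoded bits = sum of merged weights = 37 + 70 + 110 + 180 + 298 = 695.

695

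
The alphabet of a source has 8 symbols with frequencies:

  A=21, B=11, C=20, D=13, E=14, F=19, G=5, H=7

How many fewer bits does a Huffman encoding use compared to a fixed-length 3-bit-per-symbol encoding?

9

Fixed-length: 3 bits × 110 symbols = 330 bits.
Huffman merges:
combine G(5), H(7) → 12
combine B(11), 12 → 23
combine D(13), E(14) → 27
combine F(19), C(20) → 39
combine A(21), 23 → 44
combine 27, 39 → 66
combine 44, 66 → 110
Huffman total = 12 + 23 + 27 + 39 + 44 + 66 + 110 = 321 bits.
Saving = 330 − 321 = 9 bits.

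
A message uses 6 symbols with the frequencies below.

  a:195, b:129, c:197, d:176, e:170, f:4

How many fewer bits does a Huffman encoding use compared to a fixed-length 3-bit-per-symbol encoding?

435

Fixed-length: 3 bits × 871 symbols = 2613 bits.
Huffman merges:
combine f(4), b(129) → 133
combine 133, e(170) → 303
combine d(176), a(195) → 371
combine c(197), 303 → 500
combine 371, 500 → 871
Huffman total = 133 + 303 + 371 + 500 + 871 = 2178 bits.
Saving = 2613 − 2178 = 435 bits.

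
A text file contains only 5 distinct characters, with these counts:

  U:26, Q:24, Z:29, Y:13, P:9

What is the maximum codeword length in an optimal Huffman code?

3

Merge the two lowest-weight nodes at each step:
P(9) + Y(13) → 22
22 + Q(24) → 46
U(26) + Z(29) → 55
46 + 55 → 101
Maximum depth reached is 3.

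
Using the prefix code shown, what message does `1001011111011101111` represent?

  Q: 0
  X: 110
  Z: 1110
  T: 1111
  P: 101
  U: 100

Read left to right; each codeword is recognised as soon as it completes (prefix code):
  100→U | 101→P | 1111→T | 0→Q | 1110→Z | 1111→T
Decoded message: UPTQZT

UPTQZT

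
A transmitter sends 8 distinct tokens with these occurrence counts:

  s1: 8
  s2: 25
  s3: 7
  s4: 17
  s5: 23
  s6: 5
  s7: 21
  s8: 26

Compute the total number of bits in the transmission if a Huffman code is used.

Build the Huffman tree bottom-up:
combine s6(5), s3(7) → 12
combine s1(8), 12 → 20
combine s4(17), 20 → 37
combine s7(21), s5(23) → 44
combine s2(25), s8(26) → 51
combine 37, 44 → 81
combine 51, 81 → 132
Each symbol's bit-cost is frequency × depth; summing gives 377 bits (equivalently 12 + 20 + 37 + 44 + 51 + 81 + 132).

377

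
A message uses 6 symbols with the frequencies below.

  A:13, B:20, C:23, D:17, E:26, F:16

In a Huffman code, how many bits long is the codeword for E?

Build the tree from the bottom:
merge A(13) and F(16): 29
merge D(17) and B(20): 37
merge C(23) and E(26): 49
merge 29 and 37: 66
merge 49 and 66: 115
E sits 2 levels below the root, so its codeword is 2 bits.

2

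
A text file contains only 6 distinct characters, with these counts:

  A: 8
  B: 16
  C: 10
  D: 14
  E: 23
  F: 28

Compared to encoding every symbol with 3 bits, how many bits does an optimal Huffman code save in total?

Fixed-length: 3 bits × 99 symbols = 297 bits.
Huffman merges:
merge A(8) and C(10): 18
merge D(14) and B(16): 30
merge 18 and E(23): 41
merge F(28) and 30: 58
merge 41 and 58: 99
Huffman total = 18 + 30 + 41 + 58 + 99 = 246 bits.
Saving = 297 − 246 = 51 bits.

51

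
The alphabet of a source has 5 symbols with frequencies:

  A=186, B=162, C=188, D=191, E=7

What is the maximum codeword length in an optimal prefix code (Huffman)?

Merge the two lowest-weight nodes at each step:
merge E(7) and B(162): 169
merge 169 and A(186): 355
merge C(188) and D(191): 379
merge 355 and 379: 734
The first pair merged (E, B) ends up deepest, at depth 3.

3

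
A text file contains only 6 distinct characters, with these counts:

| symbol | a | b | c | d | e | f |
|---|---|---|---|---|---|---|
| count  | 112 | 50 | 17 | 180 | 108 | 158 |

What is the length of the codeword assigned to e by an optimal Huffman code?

Huffman merges, smallest pair first:
c(17) + b(50) → 67
67 + e(108) → 175
a(112) + f(158) → 270
175 + d(180) → 355
270 + 355 → 625
e sits 3 levels below the root, so its codeword is 3 bits.

3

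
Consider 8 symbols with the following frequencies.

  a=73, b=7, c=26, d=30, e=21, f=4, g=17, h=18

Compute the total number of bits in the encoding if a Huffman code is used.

Build the Huffman tree bottom-up:
combine f(4), b(7) → 11
combine 11, g(17) → 28
combine h(18), e(21) → 39
combine c(26), 28 → 54
combine d(30), 39 → 69
combine 54, 69 → 123
combine a(73), 123 → 196
Total encoded bits = sum of merged weights = 11 + 28 + 39 + 54 + 69 + 123 + 196 = 520.

520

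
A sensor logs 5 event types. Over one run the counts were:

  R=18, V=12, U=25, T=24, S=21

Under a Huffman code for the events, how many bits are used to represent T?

2

Build the tree from the bottom:
combine V(12), R(18) → 30
combine S(21), T(24) → 45
combine U(25), 30 → 55
combine 45, 55 → 100
T's leaf is at depth 2, giving a 2-bit codeword.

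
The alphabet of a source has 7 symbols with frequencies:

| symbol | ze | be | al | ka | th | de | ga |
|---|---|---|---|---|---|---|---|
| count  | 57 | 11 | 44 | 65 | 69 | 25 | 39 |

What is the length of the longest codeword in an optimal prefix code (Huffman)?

4

Merge the two lowest-weight nodes at each step:
be(11) + de(25) → 36
36 + ga(39) → 75
al(44) + ze(57) → 101
ka(65) + th(69) → 134
75 + 101 → 176
134 + 176 → 310
Maximum depth reached is 4.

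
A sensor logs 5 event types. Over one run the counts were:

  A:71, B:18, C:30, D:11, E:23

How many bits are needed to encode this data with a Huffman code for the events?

316

Build the Huffman tree bottom-up:
merge D(11) and B(18): 29
merge E(23) and 29: 52
merge C(30) and 52: 82
merge A(71) and 82: 153
Total encoded bits = sum of merged weights = 29 + 52 + 82 + 153 = 316.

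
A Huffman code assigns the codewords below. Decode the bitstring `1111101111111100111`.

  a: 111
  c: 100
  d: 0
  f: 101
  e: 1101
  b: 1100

aeaaca

Read left to right; each codeword is recognised as soon as it completes (prefix code):
  111→a | 1101→e | 111→a | 111→a | 100→c | 111→a
Decoded message: aeaaca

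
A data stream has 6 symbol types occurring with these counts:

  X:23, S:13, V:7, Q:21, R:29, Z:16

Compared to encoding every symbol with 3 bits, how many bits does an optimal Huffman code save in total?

53

Fixed-length: 3 bits × 109 symbols = 327 bits.
Huffman merges:
combine V(7), S(13) → 20
combine Z(16), 20 → 36
combine Q(21), X(23) → 44
combine R(29), 36 → 65
combine 44, 65 → 109
Huffman total = 20 + 36 + 44 + 65 + 109 = 274 bits.
Saving = 327 − 274 = 53 bits.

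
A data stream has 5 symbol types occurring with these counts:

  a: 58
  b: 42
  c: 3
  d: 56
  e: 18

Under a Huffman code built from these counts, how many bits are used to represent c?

Huffman merges, smallest pair first:
combine c(3), e(18) → 21
combine 21, b(42) → 63
combine d(56), a(58) → 114
combine 63, 114 → 177
c sits 3 levels below the root, so its codeword is 3 bits.

3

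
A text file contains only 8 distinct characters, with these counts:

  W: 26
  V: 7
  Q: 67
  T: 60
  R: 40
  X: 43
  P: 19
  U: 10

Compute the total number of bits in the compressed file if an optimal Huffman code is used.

Merge the two smallest weights repeatedly:
merge V(7) and U(10): 17
merge 17 and P(19): 36
merge W(26) and 36: 62
merge R(40) and X(43): 83
merge T(60) and 62: 122
merge Q(67) and 83: 150
merge 122 and 150: 272
The encoded length is the sum of every internal node's weight: 17 + 36 + 62 + 83 + 122 + 150 + 272 = 742 bits.

742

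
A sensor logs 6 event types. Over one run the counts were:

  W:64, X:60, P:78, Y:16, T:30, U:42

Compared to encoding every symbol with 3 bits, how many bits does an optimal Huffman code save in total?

156

Fixed-length: 3 bits × 290 symbols = 870 bits.
Huffman merges:
Y(16) + T(30) → 46
U(42) + 46 → 88
X(60) + W(64) → 124
P(78) + 88 → 166
124 + 166 → 290
Huffman total = 46 + 88 + 124 + 166 + 290 = 714 bits.
Saving = 870 − 714 = 156 bits.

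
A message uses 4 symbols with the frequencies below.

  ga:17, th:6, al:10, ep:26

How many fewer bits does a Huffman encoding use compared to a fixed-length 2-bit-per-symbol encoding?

10

Fixed-length: 2 bits × 59 symbols = 118 bits.
Huffman merges:
th(6) + al(10) → 16
16 + ga(17) → 33
ep(26) + 33 → 59
Huffman total = 16 + 33 + 59 = 108 bits.
Saving = 118 − 108 = 10 bits.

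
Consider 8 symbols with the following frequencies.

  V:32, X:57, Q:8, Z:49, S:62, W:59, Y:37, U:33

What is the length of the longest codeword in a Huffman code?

4

Merge the two lowest-weight nodes at each step:
merge Q(8) and V(32): 40
merge U(33) and Y(37): 70
merge 40 and Z(49): 89
merge X(57) and W(59): 116
merge S(62) and 70: 132
merge 89 and 116: 205
merge 132 and 205: 337
Maximum depth reached is 4.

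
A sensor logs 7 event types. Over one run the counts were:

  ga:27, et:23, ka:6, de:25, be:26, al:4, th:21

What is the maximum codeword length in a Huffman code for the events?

4

Merge the two lowest-weight nodes at each step:
al(4) + ka(6) → 10
10 + th(21) → 31
et(23) + de(25) → 48
be(26) + ga(27) → 53
31 + 48 → 79
53 + 79 → 132
Maximum depth reached is 4.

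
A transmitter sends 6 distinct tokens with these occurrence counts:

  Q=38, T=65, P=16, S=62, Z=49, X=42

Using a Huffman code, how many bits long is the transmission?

689

Greedily combine the two least-frequent nodes:
P(16) + Q(38) → 54
X(42) + Z(49) → 91
54 + S(62) → 116
T(65) + 91 → 156
116 + 156 → 272
Total encoded bits = sum of merged weights = 54 + 91 + 116 + 156 + 272 = 689.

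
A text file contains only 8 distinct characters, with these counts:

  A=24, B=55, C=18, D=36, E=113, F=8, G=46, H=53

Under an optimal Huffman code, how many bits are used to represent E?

Repeatedly merge the two smallest:
F(8) + C(18) → 26
A(24) + 26 → 50
D(36) + G(46) → 82
50 + H(53) → 103
B(55) + 82 → 137
103 + E(113) → 216
137 + 216 → 353
The subtree containing E is merged 2 times, so code length = 2.

2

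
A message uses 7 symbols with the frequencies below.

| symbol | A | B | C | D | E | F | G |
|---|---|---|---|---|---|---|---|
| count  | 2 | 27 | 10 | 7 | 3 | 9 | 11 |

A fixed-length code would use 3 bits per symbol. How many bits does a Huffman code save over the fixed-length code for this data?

37

Fixed-length: 3 bits × 69 symbols = 207 bits.
Huffman merges:
merge A(2) and E(3): 5
merge 5 and D(7): 12
merge F(9) and C(10): 19
merge G(11) and 12: 23
merge 19 and 23: 42
merge B(27) and 42: 69
Huffman total = 5 + 12 + 19 + 23 + 42 + 69 = 170 bits.
Saving = 207 − 170 = 37 bits.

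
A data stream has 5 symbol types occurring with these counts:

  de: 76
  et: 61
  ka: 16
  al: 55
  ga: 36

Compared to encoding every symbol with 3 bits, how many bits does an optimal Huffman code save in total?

Fixed-length: 3 bits × 244 symbols = 732 bits.
Huffman merges:
combine ka(16), ga(36) → 52
combine 52, al(55) → 107
combine et(61), de(76) → 137
combine 107, 137 → 244
Huffman total = 52 + 107 + 137 + 244 = 540 bits.
Saving = 732 − 540 = 192 bits.

192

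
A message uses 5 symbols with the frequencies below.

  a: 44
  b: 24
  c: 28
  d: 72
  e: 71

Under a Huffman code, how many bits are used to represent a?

Build the tree from the bottom:
combine b(24), c(28) → 52
combine a(44), 52 → 96
combine e(71), d(72) → 143
combine 96, 143 → 239
The subtree containing a is merged 2 times, so code length = 2.

2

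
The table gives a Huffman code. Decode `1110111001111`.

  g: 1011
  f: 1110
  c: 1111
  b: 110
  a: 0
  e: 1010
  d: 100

ffac

Read left to right; each codeword is recognised as soon as it completes (prefix code):
  1110→f | 1110→f | 0→a | 1111→c
Decoded message: ffac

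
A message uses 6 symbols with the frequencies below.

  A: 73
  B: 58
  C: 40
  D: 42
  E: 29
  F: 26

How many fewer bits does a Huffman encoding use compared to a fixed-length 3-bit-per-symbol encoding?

Fixed-length: 3 bits × 268 symbols = 804 bits.
Huffman merges:
F(26) + E(29) → 55
C(40) + D(42) → 82
55 + B(58) → 113
A(73) + 82 → 155
113 + 155 → 268
Huffman total = 55 + 82 + 113 + 155 + 268 = 673 bits.
Saving = 804 − 673 = 131 bits.

131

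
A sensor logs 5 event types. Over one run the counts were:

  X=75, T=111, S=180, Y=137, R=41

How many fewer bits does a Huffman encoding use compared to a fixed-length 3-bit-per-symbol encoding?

428

Fixed-length: 3 bits × 544 symbols = 1632 bits.
Huffman merges:
R(41) + X(75) → 116
T(111) + 116 → 227
Y(137) + S(180) → 317
227 + 317 → 544
Huffman total = 116 + 227 + 317 + 544 = 1204 bits.
Saving = 1632 − 1204 = 428 bits.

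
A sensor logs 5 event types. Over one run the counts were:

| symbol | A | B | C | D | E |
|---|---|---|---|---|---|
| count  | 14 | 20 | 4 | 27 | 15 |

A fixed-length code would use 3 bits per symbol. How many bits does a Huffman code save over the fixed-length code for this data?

Fixed-length: 3 bits × 80 symbols = 240 bits.
Huffman merges:
merge C(4) and A(14): 18
merge E(15) and 18: 33
merge B(20) and D(27): 47
merge 33 and 47: 80
Huffman total = 18 + 33 + 47 + 80 = 178 bits.
Saving = 240 − 178 = 62 bits.

62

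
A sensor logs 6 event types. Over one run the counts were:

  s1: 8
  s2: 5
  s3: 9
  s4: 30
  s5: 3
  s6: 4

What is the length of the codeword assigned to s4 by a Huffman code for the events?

1

Build the tree from the bottom:
combine s5(3), s6(4) → 7
combine s2(5), 7 → 12
combine s1(8), s3(9) → 17
combine 12, 17 → 29
combine 29, s4(30) → 59
s4 is a child of the root — depth 1, so its codeword is a single bit.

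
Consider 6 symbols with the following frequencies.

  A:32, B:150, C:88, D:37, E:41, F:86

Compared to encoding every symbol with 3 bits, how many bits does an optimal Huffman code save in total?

255

Fixed-length: 3 bits × 434 symbols = 1302 bits.
Huffman merges:
combine A(32), D(37) → 69
combine E(41), 69 → 110
combine F(86), C(88) → 174
combine 110, B(150) → 260
combine 174, 260 → 434
Huffman total = 69 + 110 + 174 + 260 + 434 = 1047 bits.
Saving = 1302 − 1047 = 255 bits.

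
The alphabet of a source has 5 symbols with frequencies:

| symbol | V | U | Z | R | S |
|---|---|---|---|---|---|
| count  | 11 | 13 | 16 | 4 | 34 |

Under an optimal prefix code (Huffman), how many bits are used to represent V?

4

Repeatedly merge the two smallest:
combine R(4), V(11) → 15
combine U(13), 15 → 28
combine Z(16), 28 → 44
combine S(34), 44 → 78
V's leaf is at depth 4, giving a 4-bit codeword.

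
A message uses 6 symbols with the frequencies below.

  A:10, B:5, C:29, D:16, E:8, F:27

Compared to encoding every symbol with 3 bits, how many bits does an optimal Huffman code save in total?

Fixed-length: 3 bits × 95 symbols = 285 bits.
Huffman merges:
combine B(5), E(8) → 13
combine A(10), 13 → 23
combine D(16), 23 → 39
combine F(27), C(29) → 56
combine 39, 56 → 95
Huffman total = 13 + 23 + 39 + 56 + 95 = 226 bits.
Saving = 285 − 226 = 59 bits.

59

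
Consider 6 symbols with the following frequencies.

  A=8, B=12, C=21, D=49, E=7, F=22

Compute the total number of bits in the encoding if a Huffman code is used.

274

Greedily combine the two least-frequent nodes:
E(7) + A(8) → 15
B(12) + 15 → 27
C(21) + F(22) → 43
27 + 43 → 70
D(49) + 70 → 119
The encoded length is the sum of every internal node's weight: 15 + 27 + 43 + 70 + 119 = 274 bits.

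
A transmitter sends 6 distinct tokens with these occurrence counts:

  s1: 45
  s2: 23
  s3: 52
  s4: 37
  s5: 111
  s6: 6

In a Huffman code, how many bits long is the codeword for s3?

Build the tree from the bottom:
s6(6) + s2(23) → 29
29 + s4(37) → 66
s1(45) + s3(52) → 97
66 + 97 → 163
s5(111) + 163 → 274
The subtree containing s3 is merged 3 times, so code length = 3.

3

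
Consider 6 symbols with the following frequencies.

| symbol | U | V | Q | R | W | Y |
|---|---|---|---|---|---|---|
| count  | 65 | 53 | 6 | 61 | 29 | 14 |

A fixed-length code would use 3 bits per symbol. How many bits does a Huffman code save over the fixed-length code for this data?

Fixed-length: 3 bits × 228 symbols = 684 bits.
Huffman merges:
Q(6) + Y(14) → 20
20 + W(29) → 49
49 + V(53) → 102
R(61) + U(65) → 126
102 + 126 → 228
Huffman total = 20 + 49 + 102 + 126 + 228 = 525 bits.
Saving = 684 − 525 = 159 bits.

159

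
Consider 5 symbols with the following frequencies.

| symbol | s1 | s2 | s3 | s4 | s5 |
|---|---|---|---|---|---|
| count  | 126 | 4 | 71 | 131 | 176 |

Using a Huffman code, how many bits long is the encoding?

Greedily combine the two least-frequent nodes:
s2(4) + s3(71) → 75
75 + s1(126) → 201
s4(131) + s5(176) → 307
201 + 307 → 508
The encoded length is the sum of every internal node's weight: 75 + 201 + 307 + 508 = 1091 bits.

1091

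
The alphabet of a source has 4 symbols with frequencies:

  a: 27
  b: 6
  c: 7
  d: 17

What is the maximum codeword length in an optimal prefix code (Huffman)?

3

Merge the two lowest-weight nodes at each step:
b(6) + c(7) → 13
13 + d(17) → 30
a(27) + 30 → 57
The first pair merged (b, c) ends up deepest, at depth 3.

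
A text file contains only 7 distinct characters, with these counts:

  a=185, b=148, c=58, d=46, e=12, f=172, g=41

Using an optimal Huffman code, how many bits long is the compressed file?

1633

Greedily combine the two least-frequent nodes:
merge e(12) and g(41): 53
merge d(46) and 53: 99
merge c(58) and 99: 157
merge b(148) and 157: 305
merge f(172) and a(185): 357
merge 305 and 357: 662
Each symbol's bit-cost is frequency × depth; summing gives 1633 bits (equivalently 53 + 99 + 157 + 305 + 357 + 662).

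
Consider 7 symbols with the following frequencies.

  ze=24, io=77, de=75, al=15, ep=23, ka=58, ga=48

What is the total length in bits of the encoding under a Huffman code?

846

Build the Huffman tree bottom-up:
merge al(15) and ep(23): 38
merge ze(24) and 38: 62
merge ga(48) and ka(58): 106
merge 62 and de(75): 137
merge io(77) and 106: 183
merge 137 and 183: 320
Each symbol's bit-cost is frequency × depth; summing gives 846 bits (equivalently 38 + 62 + 106 + 137 + 183 + 320).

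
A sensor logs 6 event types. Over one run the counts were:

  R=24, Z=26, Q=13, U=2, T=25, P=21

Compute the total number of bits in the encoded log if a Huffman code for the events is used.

Greedily combine the two least-frequent nodes:
combine U(2), Q(13) → 15
combine 15, P(21) → 36
combine R(24), T(25) → 49
combine Z(26), 36 → 62
combine 49, 62 → 111
Total encoded bits = sum of merged weights = 15 + 36 + 49 + 62 + 111 = 273.

273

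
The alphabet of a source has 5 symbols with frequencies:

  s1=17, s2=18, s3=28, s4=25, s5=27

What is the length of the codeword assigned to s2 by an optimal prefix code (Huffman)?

Build the tree from the bottom:
s1(17) + s2(18) → 35
s4(25) + s5(27) → 52
s3(28) + 35 → 63
52 + 63 → 115
The subtree containing s2 is merged 3 times, so code length = 3.

3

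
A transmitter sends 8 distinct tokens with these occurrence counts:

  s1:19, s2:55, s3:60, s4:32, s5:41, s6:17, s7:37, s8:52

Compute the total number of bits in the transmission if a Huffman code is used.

915

Greedily combine the two least-frequent nodes:
merge s6(17) and s1(19): 36
merge s4(32) and 36: 68
merge s7(37) and s5(41): 78
merge s8(52) and s2(55): 107
merge s3(60) and 68: 128
merge 78 and 107: 185
merge 128 and 185: 313
Total encoded bits = sum of merged weights = 36 + 68 + 78 + 107 + 128 + 185 + 313 = 915.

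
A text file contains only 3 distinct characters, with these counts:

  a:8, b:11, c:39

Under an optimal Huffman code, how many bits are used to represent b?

Repeatedly merge the two smallest:
a(8) + b(11) → 19
19 + c(39) → 58
b sits 2 levels below the root, so its codeword is 2 bits.

2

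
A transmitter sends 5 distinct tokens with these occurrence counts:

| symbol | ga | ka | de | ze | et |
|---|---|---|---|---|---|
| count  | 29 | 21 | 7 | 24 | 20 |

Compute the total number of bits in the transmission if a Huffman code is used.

229

Greedily combine the two least-frequent nodes:
combine de(7), et(20) → 27
combine ka(21), ze(24) → 45
combine 27, ga(29) → 56
combine 45, 56 → 101
Each symbol's bit-cost is frequency × depth; summing gives 229 bits (equivalently 27 + 45 + 56 + 101).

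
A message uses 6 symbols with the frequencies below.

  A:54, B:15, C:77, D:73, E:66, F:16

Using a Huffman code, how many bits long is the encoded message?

Build the Huffman tree bottom-up:
combine B(15), F(16) → 31
combine 31, A(54) → 85
combine E(66), D(73) → 139
combine C(77), 85 → 162
combine 139, 162 → 301
Each symbol's bit-cost is frequency × depth; summing gives 718 bits (equivalently 31 + 85 + 139 + 162 + 301).

718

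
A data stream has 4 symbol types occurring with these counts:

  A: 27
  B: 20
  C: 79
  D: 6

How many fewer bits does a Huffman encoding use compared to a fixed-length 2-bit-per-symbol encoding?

53

Fixed-length: 2 bits × 132 symbols = 264 bits.
Huffman merges:
merge D(6) and B(20): 26
merge 26 and A(27): 53
merge 53 and C(79): 132
Huffman total = 26 + 53 + 132 = 211 bits.
Saving = 264 − 211 = 53 bits.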